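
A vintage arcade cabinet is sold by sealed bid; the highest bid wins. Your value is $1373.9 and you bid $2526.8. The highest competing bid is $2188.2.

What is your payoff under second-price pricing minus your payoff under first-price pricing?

You have the highest bid, so you win under either rule.
Second-price: pay $2188.2 → payoff −$814.3.
First-price: pay your own bid $2526.8 → payoff −$1152.9.
Difference = −$814.3 − (−$1152.9) = $338.6.

$338.6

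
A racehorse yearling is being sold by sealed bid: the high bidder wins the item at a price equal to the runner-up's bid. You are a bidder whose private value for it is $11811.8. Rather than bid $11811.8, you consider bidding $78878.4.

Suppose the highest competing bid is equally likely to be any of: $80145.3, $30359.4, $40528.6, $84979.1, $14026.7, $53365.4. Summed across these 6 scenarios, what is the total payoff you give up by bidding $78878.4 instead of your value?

$91032.9

The deviation costs you only when the competing bid falls strictly between $11811.8 and $78878.4; elsewhere both bids give the same outcome.
$80145.3: outcomes coincide → loss $0.
$30359.4: truthful payoff $0, deviation payoff −$18547.6 → loss $18547.6.
$40528.6: truthful payoff $0, deviation payoff −$28716.8 → loss $28716.8.
$84979.1: outcomes coincide → loss $0.
$14026.7: truthful payoff $0, deviation payoff −$2214.9 → loss $2214.9.
$53365.4: truthful payoff $0, deviation payoff −$41553.6 → loss $41553.6.
Total loss = $18547.6 + $28716.8 + $2214.9 + $41553.6 = $91032.9.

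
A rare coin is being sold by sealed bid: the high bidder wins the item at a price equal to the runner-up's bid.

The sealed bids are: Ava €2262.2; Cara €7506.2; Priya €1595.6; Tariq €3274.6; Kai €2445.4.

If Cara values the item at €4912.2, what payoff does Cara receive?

Highest bid: Cara at €7506.2, so Cara wins.
Second-highest bid: Tariq at €3274.6 — that is the price the winner pays.
Cara's payoff = value − price = €4912.2 − €3274.6 = €1637.6.

€1637.6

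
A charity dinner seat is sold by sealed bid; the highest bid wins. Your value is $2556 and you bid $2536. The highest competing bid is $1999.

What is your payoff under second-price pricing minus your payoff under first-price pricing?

$537

You have the highest bid, so you win under either rule.
Second-price: pay $1999 → payoff $557.
First-price: pay your own bid $2536 → payoff $20.
Difference = $557 − ($20) = $537.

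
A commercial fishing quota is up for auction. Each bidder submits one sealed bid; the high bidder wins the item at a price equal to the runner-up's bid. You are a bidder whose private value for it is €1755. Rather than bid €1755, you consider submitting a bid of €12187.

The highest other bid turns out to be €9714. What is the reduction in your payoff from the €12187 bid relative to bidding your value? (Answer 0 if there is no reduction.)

€7959

Bidding your value €1755: you lose (since €1755 < €9714). Payoff €0.
Bidding €12187: you win and pay €9714. Payoff €1755 − €9714 = −€7959.
The competing bid €9714 lies between your value and your inflated bid, so overbidding wins an item priced above your value.
Loss from deviating = €0 − (−€7959) = €7959.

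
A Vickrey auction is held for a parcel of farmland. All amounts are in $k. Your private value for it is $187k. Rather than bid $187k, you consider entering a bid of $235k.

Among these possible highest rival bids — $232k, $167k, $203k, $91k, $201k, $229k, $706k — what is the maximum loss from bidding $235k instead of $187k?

$232k: truthful gives $0k, deviation gives −$45k → loss $45k.
$167k: same outcome either way → loss $0k.
$203k: truthful gives $0k, deviation gives −$16k → loss $16k.
$91k: same outcome either way → loss $0k.
$201k: truthful gives $0k, deviation gives −$14k → loss $14k.
$229k: truthful gives $0k, deviation gives −$42k → loss $42k.
$706k: same outcome either way → loss $0k.
Maximum loss: $45k.

$45k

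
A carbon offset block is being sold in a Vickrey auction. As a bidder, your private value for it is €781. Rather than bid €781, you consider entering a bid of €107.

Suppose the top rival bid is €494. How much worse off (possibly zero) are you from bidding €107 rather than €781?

€287

Bidding your value €781: you win (since €781 > €494) and pay €494. Payoff €287.
Bidding €107: you lose. Payoff €0.
The competing bid €494 lies between your shaded bid and your value, so underbidding forfeits an item you could have won at a profitable price.
Loss from deviating = €287 − (€0) = €287.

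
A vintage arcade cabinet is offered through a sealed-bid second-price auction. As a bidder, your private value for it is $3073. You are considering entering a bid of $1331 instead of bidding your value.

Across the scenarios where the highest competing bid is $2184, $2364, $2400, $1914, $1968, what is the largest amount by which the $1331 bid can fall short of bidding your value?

$1159

$2184: truthful gives $889, deviation gives $0 → loss $889.
$2364: truthful gives $709, deviation gives $0 → loss $709.
$2400: truthful gives $673, deviation gives $0 → loss $673.
$1914: truthful gives $1159, deviation gives $0 → loss $1159.
$1968: truthful gives $1105, deviation gives $0 → loss $1105.
Maximum loss: $1159.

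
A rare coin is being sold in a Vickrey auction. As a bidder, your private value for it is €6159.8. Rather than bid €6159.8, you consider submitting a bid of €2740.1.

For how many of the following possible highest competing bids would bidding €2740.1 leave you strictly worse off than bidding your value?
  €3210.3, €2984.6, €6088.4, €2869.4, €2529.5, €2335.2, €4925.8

5

The deviation hurts exactly when the highest competing bid lies strictly between €2740.1 and €6159.8 — underbidding then forfeits a profitable win.
€3210.3: inside the interval → strictly worse (loss €2949.5).
€2984.6: inside the interval → strictly worse (loss €3175.2).
€6088.4: inside the interval → strictly worse (loss €71.4).
€2869.4: inside the interval → strictly worse (loss €3290.4).
€2529.5: below both → same outcome either way.
€2335.2: below both → same outcome either way.
€4925.8: inside the interval → strictly worse (loss €1234).
Count: 5.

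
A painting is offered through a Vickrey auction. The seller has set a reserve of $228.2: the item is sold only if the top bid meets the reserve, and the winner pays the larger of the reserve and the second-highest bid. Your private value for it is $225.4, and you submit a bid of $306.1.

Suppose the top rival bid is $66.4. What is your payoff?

Your bid $306.1 is the highest and exceeds the reserve.
Price = max(second-highest bid, reserve) = max($66.4, $228.2) = $228.2.
Payoff = $225.4 − $228.2 = −$2.8.

−$2.8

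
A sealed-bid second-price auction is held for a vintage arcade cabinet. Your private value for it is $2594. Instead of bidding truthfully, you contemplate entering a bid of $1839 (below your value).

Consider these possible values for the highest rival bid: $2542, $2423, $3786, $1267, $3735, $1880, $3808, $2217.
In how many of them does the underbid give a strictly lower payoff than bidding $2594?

4

The deviation hurts exactly when the highest competing bid lies strictly between $1839 and $2594 — underbidding then forfeits a profitable win.
$2542: inside the interval → strictly worse (loss $52).
$2423: inside the interval → strictly worse (loss $171).
$3786: above both → same outcome either way.
$1267: below both → same outcome either way.
$3735: above both → same outcome either way.
$1880: inside the interval → strictly worse (loss $714).
$3808: above both → same outcome either way.
$2217: inside the interval → strictly worse (loss $377).
Count: 4.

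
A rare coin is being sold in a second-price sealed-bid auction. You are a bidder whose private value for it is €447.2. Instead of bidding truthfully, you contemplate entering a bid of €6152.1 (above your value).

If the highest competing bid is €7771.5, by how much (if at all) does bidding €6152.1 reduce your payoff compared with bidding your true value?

Bidding your value €447.2: you lose (since €447.2 < €7771.5). Payoff €0.
Bidding €6152.1: you lose. Payoff €0.
Difference = €0 − €0 = €0; both bids lead to the same outcome because the competing bid is above both your value and your alternative bid.

€0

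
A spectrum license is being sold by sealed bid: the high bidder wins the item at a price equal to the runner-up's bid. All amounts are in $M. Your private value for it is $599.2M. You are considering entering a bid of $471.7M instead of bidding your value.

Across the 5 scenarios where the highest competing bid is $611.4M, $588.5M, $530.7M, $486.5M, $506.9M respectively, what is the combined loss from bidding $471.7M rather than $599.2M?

The deviation costs you only when the competing bid falls strictly between $471.7M and $599.2M; elsewhere both bids give the same outcome.
$611.4M: outcomes coincide → loss $0M.
$588.5M: truthful payoff $10.7M, deviation payoff $0M → loss $10.7M.
$530.7M: truthful payoff $68.5M, deviation payoff $0M → loss $68.5M.
$486.5M: truthful payoff $112.7M, deviation payoff $0M → loss $112.7M.
$506.9M: truthful payoff $92.3M, deviation payoff $0M → loss $92.3M.
Total loss = $10.7M + $68.5M + $112.7M + $92.3M = $284.2M.

$284.2M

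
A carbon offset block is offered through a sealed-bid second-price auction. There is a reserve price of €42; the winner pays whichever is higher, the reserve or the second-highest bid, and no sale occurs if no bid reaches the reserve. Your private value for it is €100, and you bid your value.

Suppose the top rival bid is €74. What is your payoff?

Your bid €100 is the highest and exceeds the reserve.
Price = max(second-highest bid, reserve) = max(€74, €42) = €74.
Payoff = €100 − €74 = €26.

€26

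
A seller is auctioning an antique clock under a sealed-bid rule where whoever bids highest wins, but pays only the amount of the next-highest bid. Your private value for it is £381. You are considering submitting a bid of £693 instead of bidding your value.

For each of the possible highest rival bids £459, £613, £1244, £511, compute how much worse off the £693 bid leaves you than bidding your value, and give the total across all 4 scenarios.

£440

The deviation costs you only when the competing bid falls strictly between £381 and £693; elsewhere both bids give the same outcome.
£459: truthful payoff £0, deviation payoff −£78 → loss £78.
£613: truthful payoff £0, deviation payoff −£232 → loss £232.
£1244: outcomes coincide → loss £0.
£511: truthful payoff £0, deviation payoff −£130 → loss £130.
Total loss = £78 + £232 + £130 = £440.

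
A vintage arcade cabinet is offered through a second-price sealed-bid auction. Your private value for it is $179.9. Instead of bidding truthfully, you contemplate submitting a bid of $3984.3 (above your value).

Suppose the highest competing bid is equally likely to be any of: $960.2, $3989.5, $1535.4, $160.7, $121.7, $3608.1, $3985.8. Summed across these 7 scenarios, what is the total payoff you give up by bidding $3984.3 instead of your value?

The deviation costs you only when the competing bid falls strictly between $179.9 and $3984.3; elsewhere both bids give the same outcome.
$960.2: truthful payoff $0, deviation payoff −$780.3 → loss $780.3.
$3989.5: outcomes coincide → loss $0.
$1535.4: truthful payoff $0, deviation payoff −$1355.5 → loss $1355.5.
$160.7: outcomes coincide → loss $0.
$121.7: outcomes coincide → loss $0.
$3608.1: truthful payoff $0, deviation payoff −$3428.2 → loss $3428.2.
$3985.8: outcomes coincide → loss $0.
Total loss = $780.3 + $1355.5 + $3428.2 = $5564.
In a second-price auction your bid sets only whether you win, not what you pay, so bidding your true value is weakly dominant.

$5564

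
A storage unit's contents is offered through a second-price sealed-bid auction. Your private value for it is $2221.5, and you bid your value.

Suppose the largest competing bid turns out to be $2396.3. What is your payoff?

Your bid $2221.5 is below the highest competing bid $2396.3, so you lose.
A losing bidder pays nothing and receives nothing: payoff = $0.

$0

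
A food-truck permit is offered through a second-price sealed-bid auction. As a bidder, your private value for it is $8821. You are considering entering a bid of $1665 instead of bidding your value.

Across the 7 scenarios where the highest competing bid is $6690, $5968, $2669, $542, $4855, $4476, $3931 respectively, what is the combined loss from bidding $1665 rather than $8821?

$24337

The deviation costs you only when the competing bid falls strictly between $1665 and $8821; elsewhere both bids give the same outcome.
$6690: truthful payoff $2131, deviation payoff $0 → loss $2131.
$5968: truthful payoff $2853, deviation payoff $0 → loss $2853.
$2669: truthful payoff $6152, deviation payoff $0 → loss $6152.
$542: outcomes coincide → loss $0.
$4855: truthful payoff $3966, deviation payoff $0 → loss $3966.
$4476: truthful payoff $4345, deviation payoff $0 → loss $4345.
$3931: truthful payoff $4890, deviation payoff $0 → loss $4890.
Total loss = $2131 + $2853 + $6152 + $3966 + $4345 + $4890 = $24337.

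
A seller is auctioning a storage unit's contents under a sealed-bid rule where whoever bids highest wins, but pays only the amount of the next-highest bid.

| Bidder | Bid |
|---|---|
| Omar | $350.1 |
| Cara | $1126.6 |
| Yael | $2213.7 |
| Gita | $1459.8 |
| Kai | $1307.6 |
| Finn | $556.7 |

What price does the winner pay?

Highest bid: Yael at $2213.7, so Yael wins.
Second-highest bid: Gita at $1459.8 — that is the price the winner pays.

$1459.8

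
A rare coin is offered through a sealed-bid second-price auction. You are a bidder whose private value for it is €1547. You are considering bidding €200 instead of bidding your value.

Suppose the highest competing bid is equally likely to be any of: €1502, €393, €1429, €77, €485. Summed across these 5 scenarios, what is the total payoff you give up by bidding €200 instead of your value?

€2379

The deviation costs you only when the competing bid falls strictly between €200 and €1547; elsewhere both bids give the same outcome.
€1502: truthful payoff €45, deviation payoff €0 → loss €45.
€393: truthful payoff €1154, deviation payoff €0 → loss €1154.
€1429: truthful payoff €118, deviation payoff €0 → loss €118.
€77: outcomes coincide → loss €0.
€485: truthful payoff €1062, deviation payoff €0 → loss €1062.
Total loss = €45 + €1154 + €118 + €1062 = €2379.
In a second-price auction your bid sets only whether you win, not what you pay, so bidding your true value is weakly dominant.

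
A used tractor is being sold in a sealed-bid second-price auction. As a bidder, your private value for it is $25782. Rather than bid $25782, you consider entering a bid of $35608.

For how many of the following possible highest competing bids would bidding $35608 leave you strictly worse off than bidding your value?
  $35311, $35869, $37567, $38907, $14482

The deviation hurts exactly when the highest competing bid lies strictly between $25782 and $35608 — overbidding then wins at a price above your value.
$35311: inside the interval → strictly worse (loss $9529).
$35869: above both → same outcome either way.
$37567: above both → same outcome either way.
$38907: above both → same outcome either way.
$14482: below both → same outcome either way.
Count: 1.

1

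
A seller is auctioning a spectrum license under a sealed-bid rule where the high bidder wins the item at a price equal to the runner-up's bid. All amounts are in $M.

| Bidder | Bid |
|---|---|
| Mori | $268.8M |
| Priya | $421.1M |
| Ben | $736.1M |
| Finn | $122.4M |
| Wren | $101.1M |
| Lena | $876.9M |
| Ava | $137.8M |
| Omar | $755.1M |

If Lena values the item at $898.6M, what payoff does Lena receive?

Highest bid: Lena at $876.9M, so Lena wins.
Second-highest bid: Omar at $755.1M — that is the price the winner pays.
Lena's payoff = value − price = $898.6M − $755.1M = $143.5M.

$143.5M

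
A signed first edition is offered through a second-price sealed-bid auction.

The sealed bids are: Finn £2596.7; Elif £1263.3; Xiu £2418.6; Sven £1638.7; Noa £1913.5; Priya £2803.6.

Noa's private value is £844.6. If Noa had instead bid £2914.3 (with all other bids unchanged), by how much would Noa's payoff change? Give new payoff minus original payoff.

−£1959

The highest bid among the other bidders is £2803.6; Noa's bid doesn't change that.
Original bid £1913.5: Noa is not highest (top rival bid is £2803.6); payoff £0.
Alternative bid £2914.3: Noa is highest, pays the top rival bid £2803.6; payoff £844.6 − £2803.6 = −£1959.
Change in payoff = −£1959 − (£0) = −£1959.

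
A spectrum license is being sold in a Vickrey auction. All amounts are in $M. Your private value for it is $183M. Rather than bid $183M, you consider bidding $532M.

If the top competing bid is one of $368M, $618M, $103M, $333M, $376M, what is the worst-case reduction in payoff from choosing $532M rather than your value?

$368M: truthful gives $0M, deviation gives −$185M → loss $185M.
$618M: same outcome either way → loss $0M.
$103M: same outcome either way → loss $0M.
$333M: truthful gives $0M, deviation gives −$150M → loss $150M.
$376M: truthful gives $0M, deviation gives −$193M → loss $193M.
Maximum loss: $193M.

$193M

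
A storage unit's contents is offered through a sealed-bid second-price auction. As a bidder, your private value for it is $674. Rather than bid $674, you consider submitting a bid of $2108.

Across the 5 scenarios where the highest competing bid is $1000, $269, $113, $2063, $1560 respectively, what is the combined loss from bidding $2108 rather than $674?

$2601

The deviation costs you only when the competing bid falls strictly between $674 and $2108; elsewhere both bids give the same outcome.
$1000: truthful payoff $0, deviation payoff −$326 → loss $326.
$269: outcomes coincide → loss $0.
$113: outcomes coincide → loss $0.
$2063: truthful payoff $0, deviation payoff −$1389 → loss $1389.
$1560: truthful payoff $0, deviation payoff −$886 → loss $886.
Total loss = $326 + $1389 + $886 = $2601.
Truthful bidding weakly dominates here: raising your bid can only win items priced above your value, and lowering it can only forfeit items priced below.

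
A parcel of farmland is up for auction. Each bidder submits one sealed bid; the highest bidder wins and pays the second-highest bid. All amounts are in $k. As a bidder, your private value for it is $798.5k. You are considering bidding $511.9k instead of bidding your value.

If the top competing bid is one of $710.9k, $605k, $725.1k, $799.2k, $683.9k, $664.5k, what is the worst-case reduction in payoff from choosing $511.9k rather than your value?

$710.9k: truthful gives $87.6k, deviation gives $0k → loss $87.6k.
$605k: truthful gives $193.5k, deviation gives $0k → loss $193.5k.
$725.1k: truthful gives $73.4k, deviation gives $0k → loss $73.4k.
$799.2k: same outcome either way → loss $0k.
$683.9k: truthful gives $114.6k, deviation gives $0k → loss $114.6k.
$664.5k: truthful gives $134k, deviation gives $0k → loss $134k.
Maximum loss: $193.5k.

$193.5k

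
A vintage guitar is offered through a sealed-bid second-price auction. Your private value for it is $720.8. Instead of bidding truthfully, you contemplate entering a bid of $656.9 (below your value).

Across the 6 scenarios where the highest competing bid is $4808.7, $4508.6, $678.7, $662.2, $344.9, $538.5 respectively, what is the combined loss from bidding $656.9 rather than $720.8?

The deviation costs you only when the competing bid falls strictly between $656.9 and $720.8; elsewhere both bids give the same outcome.
$4808.7: outcomes coincide → loss $0.
$4508.6: outcomes coincide → loss $0.
$678.7: truthful payoff $42.1, deviation payoff $0 → loss $42.1.
$662.2: truthful payoff $58.6, deviation payoff $0 → loss $58.6.
$344.9: outcomes coincide → loss $0.
$538.5: outcomes coincide → loss $0.
Total loss = $42.1 + $58.6 = $100.7.

$100.7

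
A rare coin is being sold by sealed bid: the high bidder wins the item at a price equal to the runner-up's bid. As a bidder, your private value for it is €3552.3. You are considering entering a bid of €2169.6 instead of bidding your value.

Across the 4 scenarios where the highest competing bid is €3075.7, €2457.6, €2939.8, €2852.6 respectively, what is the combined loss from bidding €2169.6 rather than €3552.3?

€2883.5

The deviation costs you only when the competing bid falls strictly between €2169.6 and €3552.3; elsewhere both bids give the same outcome.
€3075.7: truthful payoff €476.6, deviation payoff €0 → loss €476.6.
€2457.6: truthful payoff €1094.7, deviation payoff €0 → loss €1094.7.
€2939.8: truthful payoff €612.5, deviation payoff €0 → loss €612.5.
€2852.6: truthful payoff €699.7, deviation payoff €0 → loss €699.7.
Total loss = €476.6 + €1094.7 + €612.5 + €699.7 = €2883.5.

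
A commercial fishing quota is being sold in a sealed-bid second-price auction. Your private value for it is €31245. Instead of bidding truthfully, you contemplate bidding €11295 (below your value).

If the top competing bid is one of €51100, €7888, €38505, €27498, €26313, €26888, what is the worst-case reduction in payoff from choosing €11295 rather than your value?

€51100: same outcome either way → loss €0.
€7888: same outcome either way → loss €0.
€38505: same outcome either way → loss €0.
€27498: truthful gives €3747, deviation gives €0 → loss €3747.
€26313: truthful gives €4932, deviation gives €0 → loss €4932.
€26888: truthful gives €4357, deviation gives €0 → loss €4357.
Maximum loss: €4932.

€4932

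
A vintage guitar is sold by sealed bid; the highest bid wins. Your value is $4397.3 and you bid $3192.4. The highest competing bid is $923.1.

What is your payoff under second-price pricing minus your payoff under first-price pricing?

You have the highest bid, so you win under either rule.
Second-price: pay $923.1 → payoff $3474.2.
First-price: pay your own bid $3192.4 → payoff $1204.9.
Difference = $3474.2 − ($1204.9) = $2269.3.

$2269.3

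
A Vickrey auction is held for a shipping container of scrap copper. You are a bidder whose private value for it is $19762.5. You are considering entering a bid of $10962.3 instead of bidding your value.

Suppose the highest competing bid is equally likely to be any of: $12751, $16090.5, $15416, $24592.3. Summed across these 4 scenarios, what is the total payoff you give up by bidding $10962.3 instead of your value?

The deviation costs you only when the competing bid falls strictly between $10962.3 and $19762.5; elsewhere both bids give the same outcome.
$12751: truthful payoff $7011.5, deviation payoff $0 → loss $7011.5.
$16090.5: truthful payoff $3672, deviation payoff $0 → loss $3672.
$15416: truthful payoff $4346.5, deviation payoff $0 → loss $4346.5.
$24592.3: outcomes coincide → loss $0.
Total loss = $7011.5 + $3672 + $4346.5 = $15030.

$15030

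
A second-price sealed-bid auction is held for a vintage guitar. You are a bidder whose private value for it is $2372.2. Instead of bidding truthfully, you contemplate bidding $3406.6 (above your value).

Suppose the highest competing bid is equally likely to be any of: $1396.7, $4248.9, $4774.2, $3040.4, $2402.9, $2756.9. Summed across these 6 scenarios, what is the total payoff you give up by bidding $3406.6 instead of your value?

$1083.6

The deviation costs you only when the competing bid falls strictly between $2372.2 and $3406.6; elsewhere both bids give the same outcome.
$1396.7: outcomes coincide → loss $0.
$4248.9: outcomes coincide → loss $0.
$4774.2: outcomes coincide → loss $0.
$3040.4: truthful payoff $0, deviation payoff −$668.2 → loss $668.2.
$2402.9: truthful payoff $0, deviation payoff −$30.7 → loss $30.7.
$2756.9: truthful payoff $0, deviation payoff −$384.7 → loss $384.7.
Total loss = $668.2 + $30.7 + $384.7 = $1083.6.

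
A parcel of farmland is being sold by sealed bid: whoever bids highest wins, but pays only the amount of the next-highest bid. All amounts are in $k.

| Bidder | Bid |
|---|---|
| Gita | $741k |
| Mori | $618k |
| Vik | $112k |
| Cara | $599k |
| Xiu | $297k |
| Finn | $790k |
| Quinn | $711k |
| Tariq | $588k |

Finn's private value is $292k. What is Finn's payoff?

−$449k

Highest bid: Finn at $790k, so Finn wins.
Second-highest bid: Gita at $741k — that is the price the winner pays.
Finn's payoff = value − price = $292k − $741k = −$449k.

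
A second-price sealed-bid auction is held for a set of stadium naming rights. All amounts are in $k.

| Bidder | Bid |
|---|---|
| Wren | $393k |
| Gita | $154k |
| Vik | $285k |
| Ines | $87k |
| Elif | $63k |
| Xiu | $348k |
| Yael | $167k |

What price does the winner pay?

Highest bid: Wren at $393k, so Wren wins.
Second-highest bid: Xiu at $348k — that is the price the winner pays.

$348k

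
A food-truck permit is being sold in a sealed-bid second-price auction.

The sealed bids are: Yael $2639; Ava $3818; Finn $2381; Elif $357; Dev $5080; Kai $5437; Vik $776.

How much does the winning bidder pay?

$5080

Highest bid: Kai at $5437, so Kai wins.
Second-highest bid: Dev at $5080 — that is the price the winner pays.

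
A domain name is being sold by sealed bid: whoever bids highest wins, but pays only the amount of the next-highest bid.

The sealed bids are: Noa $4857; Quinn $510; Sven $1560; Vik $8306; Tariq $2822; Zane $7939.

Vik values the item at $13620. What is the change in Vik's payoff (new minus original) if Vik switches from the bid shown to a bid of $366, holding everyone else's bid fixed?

The highest bid among the other bidders is $7939; Vik's bid doesn't change that.
Original bid $8306: Vik is highest, pays the top rival bid $7939; payoff $13620 − $7939 = $5681.
Alternative bid $366: Vik is not highest (top rival bid is $7939); payoff $0.
Change in payoff = $0 − ($5681) = −$5681.

−$5681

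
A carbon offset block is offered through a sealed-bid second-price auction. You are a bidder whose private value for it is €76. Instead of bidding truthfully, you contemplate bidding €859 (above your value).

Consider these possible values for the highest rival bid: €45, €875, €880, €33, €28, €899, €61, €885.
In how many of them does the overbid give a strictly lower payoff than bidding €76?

The deviation hurts exactly when the highest competing bid lies strictly between €76 and €859 — overbidding then wins at a price above your value.
€45: below both → same outcome either way.
€875: above both → same outcome either way.
€880: above both → same outcome either way.
€33: below both → same outcome either way.
€28: below both → same outcome either way.
€899: above both → same outcome either way.
€61: below both → same outcome either way.
€885: above both → same outcome either way.
Count: 0.

0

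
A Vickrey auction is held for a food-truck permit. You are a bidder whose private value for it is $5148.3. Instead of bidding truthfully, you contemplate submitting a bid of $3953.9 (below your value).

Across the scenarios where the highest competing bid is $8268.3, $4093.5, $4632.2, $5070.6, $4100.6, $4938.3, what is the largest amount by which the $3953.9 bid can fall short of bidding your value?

$1054.8

$8268.3: same outcome either way → loss $0.
$4093.5: truthful gives $1054.8, deviation gives $0 → loss $1054.8.
$4632.2: truthful gives $516.1, deviation gives $0 → loss $516.1.
$5070.6: truthful gives $77.7, deviation gives $0 → loss $77.7.
$4100.6: truthful gives $1047.7, deviation gives $0 → loss $1047.7.
$4938.3: truthful gives $210, deviation gives $0 → loss $210.
Maximum loss: $1054.8.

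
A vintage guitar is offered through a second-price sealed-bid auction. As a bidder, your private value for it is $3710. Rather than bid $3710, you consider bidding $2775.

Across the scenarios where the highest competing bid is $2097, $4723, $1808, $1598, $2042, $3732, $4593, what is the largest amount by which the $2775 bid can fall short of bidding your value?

$0

$2097: same outcome either way → loss $0.
$4723: same outcome either way → loss $0.
$1808: same outcome either way → loss $0.
$1598: same outcome either way → loss $0.
$2042: same outcome either way → loss $0.
$3732: same outcome either way → loss $0.
$4593: same outcome either way → loss $0.
Maximum loss: $0.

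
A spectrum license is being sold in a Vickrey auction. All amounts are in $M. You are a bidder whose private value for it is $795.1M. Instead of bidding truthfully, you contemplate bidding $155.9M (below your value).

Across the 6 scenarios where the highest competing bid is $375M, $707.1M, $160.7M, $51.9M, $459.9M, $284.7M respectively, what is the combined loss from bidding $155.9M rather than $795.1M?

The deviation costs you only when the competing bid falls strictly between $155.9M and $795.1M; elsewhere both bids give the same outcome.
$375M: truthful payoff $420.1M, deviation payoff $0M → loss $420.1M.
$707.1M: truthful payoff $88M, deviation payoff $0M → loss $88M.
$160.7M: truthful payoff $634.4M, deviation payoff $0M → loss $634.4M.
$51.9M: outcomes coincide → loss $0M.
$459.9M: truthful payoff $335.2M, deviation payoff $0M → loss $335.2M.
$284.7M: truthful payoff $510.4M, deviation payoff $0M → loss $510.4M.
Total loss = $420.1M + $88M + $634.4M + $335.2M + $510.4M = $1988.1M.
Truthful bidding weakly dominates here: raising your bid can only win items priced above your value, and lowering it can only forfeit items priced below.

$1988.1M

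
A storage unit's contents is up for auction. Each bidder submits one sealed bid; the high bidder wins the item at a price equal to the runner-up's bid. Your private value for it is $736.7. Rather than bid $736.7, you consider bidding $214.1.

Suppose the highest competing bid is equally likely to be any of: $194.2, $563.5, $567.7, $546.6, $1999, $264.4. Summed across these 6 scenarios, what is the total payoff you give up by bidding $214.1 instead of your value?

$1004.6

The deviation costs you only when the competing bid falls strictly between $214.1 and $736.7; elsewhere both bids give the same outcome.
$194.2: outcomes coincide → loss $0.
$563.5: truthful payoff $173.2, deviation payoff $0 → loss $173.2.
$567.7: truthful payoff $169, deviation payoff $0 → loss $169.
$546.6: truthful payoff $190.1, deviation payoff $0 → loss $190.1.
$1999: outcomes coincide → loss $0.
$264.4: truthful payoff $472.3, deviation payoff $0 → loss $472.3.
Total loss = $173.2 + $169 + $190.1 + $472.3 = $1004.6.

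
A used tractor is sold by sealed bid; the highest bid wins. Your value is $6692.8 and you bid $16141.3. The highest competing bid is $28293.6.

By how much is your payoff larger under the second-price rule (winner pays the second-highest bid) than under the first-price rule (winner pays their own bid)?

$0

Your bid $16141.3 is below $28293.6, so you lose under either rule.
Payoff is $0 in both cases; difference = $0.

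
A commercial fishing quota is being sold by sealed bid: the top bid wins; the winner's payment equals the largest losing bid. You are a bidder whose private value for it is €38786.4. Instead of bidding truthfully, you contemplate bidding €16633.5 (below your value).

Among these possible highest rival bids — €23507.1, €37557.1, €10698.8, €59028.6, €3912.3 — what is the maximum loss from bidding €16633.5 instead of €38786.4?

€15279.3

€23507.1: truthful gives €15279.3, deviation gives €0 → loss €15279.3.
€37557.1: truthful gives €1229.3, deviation gives €0 → loss €1229.3.
€10698.8: same outcome either way → loss €0.
€59028.6: same outcome either way → loss €0.
€3912.3: same outcome either way → loss €0.
Maximum loss: €15279.3.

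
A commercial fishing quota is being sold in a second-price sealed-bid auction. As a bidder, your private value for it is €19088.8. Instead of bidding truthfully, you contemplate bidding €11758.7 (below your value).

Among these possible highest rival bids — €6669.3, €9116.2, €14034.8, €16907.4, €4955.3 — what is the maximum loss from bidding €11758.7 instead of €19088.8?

€5054

€6669.3: same outcome either way → loss €0.
€9116.2: same outcome either way → loss €0.
€14034.8: truthful gives €5054, deviation gives €0 → loss €5054.
€16907.4: truthful gives €2181.4, deviation gives €0 → loss €2181.4.
€4955.3: same outcome either way → loss €0.
Maximum loss: €5054.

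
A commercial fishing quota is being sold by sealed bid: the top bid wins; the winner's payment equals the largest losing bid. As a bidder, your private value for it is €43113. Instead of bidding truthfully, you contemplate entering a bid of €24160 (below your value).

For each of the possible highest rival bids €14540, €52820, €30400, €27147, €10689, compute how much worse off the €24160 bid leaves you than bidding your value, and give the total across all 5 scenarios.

€28679

The deviation costs you only when the competing bid falls strictly between €24160 and €43113; elsewhere both bids give the same outcome.
€14540: outcomes coincide → loss €0.
€52820: outcomes coincide → loss €0.
€30400: truthful payoff €12713, deviation payoff €0 → loss €12713.
€27147: truthful payoff €15966, deviation payoff €0 → loss €15966.
€10689: outcomes coincide → loss €0.
Total loss = €12713 + €15966 = €28679.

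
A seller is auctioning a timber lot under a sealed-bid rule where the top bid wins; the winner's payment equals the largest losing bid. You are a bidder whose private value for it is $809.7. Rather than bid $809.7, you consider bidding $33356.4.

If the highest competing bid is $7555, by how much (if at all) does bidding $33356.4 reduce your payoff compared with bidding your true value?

$6745.3

Bidding your value $809.7: you lose (since $809.7 < $7555). Payoff $0.
Bidding $33356.4: you win and pay $7555. Payoff $809.7 − $7555 = −$6745.3.
The competing bid $7555 lies between your value and your inflated bid, so overbidding wins an item priced above your value.
Loss from deviating = $0 − (−$6745.3) = $6745.3.
Because the price is fixed by the runner-up's bid, deviating from your value can only change a good outcome into a bad one — never the reverse.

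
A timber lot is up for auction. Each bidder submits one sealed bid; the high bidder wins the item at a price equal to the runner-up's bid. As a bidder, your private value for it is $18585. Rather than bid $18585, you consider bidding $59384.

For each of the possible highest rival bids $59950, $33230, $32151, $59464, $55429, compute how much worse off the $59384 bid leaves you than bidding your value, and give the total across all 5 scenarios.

$65055

The deviation costs you only when the competing bid falls strictly between $18585 and $59384; elsewhere both bids give the same outcome.
$59950: outcomes coincide → loss $0.
$33230: truthful payoff $0, deviation payoff −$14645 → loss $14645.
$32151: truthful payoff $0, deviation payoff −$13566 → loss $13566.
$59464: outcomes coincide → loss $0.
$55429: truthful payoff $0, deviation payoff −$36844 → loss $36844.
Total loss = $14645 + $13566 + $36844 = $65055.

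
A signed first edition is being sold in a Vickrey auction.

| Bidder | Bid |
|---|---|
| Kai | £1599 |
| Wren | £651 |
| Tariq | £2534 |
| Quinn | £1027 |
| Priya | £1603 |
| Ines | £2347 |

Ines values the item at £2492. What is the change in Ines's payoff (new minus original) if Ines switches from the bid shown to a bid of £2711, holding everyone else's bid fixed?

−£42

The highest bid among the other bidders is £2534; Ines's bid doesn't change that.
Original bid £2347: Ines is not highest (top rival bid is £2534); payoff £0.
Alternative bid £2711: Ines is highest, pays the top rival bid £2534; payoff £2492 − £2534 = −£42.
Change in payoff = −£42 − (£0) = −£42.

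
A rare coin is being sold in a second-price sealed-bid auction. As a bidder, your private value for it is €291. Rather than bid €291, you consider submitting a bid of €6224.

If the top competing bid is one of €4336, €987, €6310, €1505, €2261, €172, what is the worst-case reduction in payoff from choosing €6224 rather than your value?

€4336: truthful gives €0, deviation gives −€4045 → loss €4045.
€987: truthful gives €0, deviation gives −€696 → loss €696.
€6310: same outcome either way → loss €0.
€1505: truthful gives €0, deviation gives −€1214 → loss €1214.
€2261: truthful gives €0, deviation gives −€1970 → loss €1970.
€172: same outcome either way → loss €0.
Maximum loss: €4045.

€4045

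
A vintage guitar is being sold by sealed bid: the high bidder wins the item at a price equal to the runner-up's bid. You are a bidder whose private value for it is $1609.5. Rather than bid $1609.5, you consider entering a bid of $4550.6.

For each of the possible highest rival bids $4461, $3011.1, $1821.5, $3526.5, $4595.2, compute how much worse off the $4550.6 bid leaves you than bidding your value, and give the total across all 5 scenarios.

The deviation costs you only when the competing bid falls strictly between $1609.5 and $4550.6; elsewhere both bids give the same outcome.
$4461: truthful payoff $0, deviation payoff −$2851.5 → loss $2851.5.
$3011.1: truthful payoff $0, deviation payoff −$1401.6 → loss $1401.6.
$1821.5: truthful payoff $0, deviation payoff −$212 → loss $212.
$3526.5: truthful payoff $0, deviation payoff −$1917 → loss $1917.
$4595.2: outcomes coincide → loss $0.
Total loss = $2851.5 + $1401.6 + $212 + $1917 = $6382.1.
In a second-price auction your bid sets only whether you win, not what you pay, so bidding your true value is weakly dominant.

$6382.1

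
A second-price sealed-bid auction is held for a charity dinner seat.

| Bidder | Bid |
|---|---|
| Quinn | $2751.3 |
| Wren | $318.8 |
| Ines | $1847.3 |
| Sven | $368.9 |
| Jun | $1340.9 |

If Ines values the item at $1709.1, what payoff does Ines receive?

Highest bid: Quinn at $2751.3, so Quinn wins.
Second-highest bid: Ines at $1847.3 — that is the price the winner pays.
Ines did not win, so Ines pays nothing and receives nothing: payoff $0.

$0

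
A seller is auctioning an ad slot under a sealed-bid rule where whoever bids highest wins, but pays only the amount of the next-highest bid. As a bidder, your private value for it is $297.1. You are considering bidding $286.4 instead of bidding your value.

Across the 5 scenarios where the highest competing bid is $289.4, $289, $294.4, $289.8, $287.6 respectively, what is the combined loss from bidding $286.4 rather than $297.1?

The deviation costs you only when the competing bid falls strictly between $286.4 and $297.1; elsewhere both bids give the same outcome.
$289.4: truthful payoff $7.7, deviation payoff $0 → loss $7.7.
$289: truthful payoff $8.1, deviation payoff $0 → loss $8.1.
$294.4: truthful payoff $2.7, deviation payoff $0 → loss $2.7.
$289.8: truthful payoff $7.3, deviation payoff $0 → loss $7.3.
$287.6: truthful payoff $9.5, deviation payoff $0 → loss $9.5.
Total loss = $7.7 + $8.1 + $2.7 + $7.3 + $9.5 = $35.3.

$35.3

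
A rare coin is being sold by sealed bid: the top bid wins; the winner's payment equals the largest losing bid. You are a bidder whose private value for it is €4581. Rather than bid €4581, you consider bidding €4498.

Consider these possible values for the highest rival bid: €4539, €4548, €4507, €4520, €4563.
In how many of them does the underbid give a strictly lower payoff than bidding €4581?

5

The deviation hurts exactly when the highest competing bid lies strictly between €4498 and €4581 — underbidding then forfeits a profitable win.
€4539: inside the interval → strictly worse (loss €42).
€4548: inside the interval → strictly worse (loss €33).
€4507: inside the interval → strictly worse (loss €74).
€4520: inside the interval → strictly worse (loss €61).
€4563: inside the interval → strictly worse (loss €18).
Count: 5.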